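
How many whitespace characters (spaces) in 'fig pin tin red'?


\s matches whitespace characters (spaces, tabs, etc.).
Text: 'fig pin tin red'
This text has 4 words separated by spaces.
Number of spaces = number of words - 1 = 4 - 1 = 3

3


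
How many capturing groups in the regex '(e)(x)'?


To count capturing groups, count each '(' that starts a group.
Pattern: '(e)(x)'
Walking through the pattern:
  Position 0: '(' -> group #1
  Position 3: '(' -> group #2
Total capturing groups: 2

2


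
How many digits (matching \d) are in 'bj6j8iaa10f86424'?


\d matches any digit 0-9.
Scanning 'bj6j8iaa10f86424':
  pos 2: '6' -> DIGIT
  pos 4: '8' -> DIGIT
  pos 8: '1' -> DIGIT
  pos 9: '0' -> DIGIT
  pos 11: '8' -> DIGIT
  pos 12: '6' -> DIGIT
  pos 13: '4' -> DIGIT
  pos 14: '2' -> DIGIT
  pos 15: '4' -> DIGIT
Digits found: ['6', '8', '1', '0', '8', '6', '4', '2', '4']
Total: 9

9


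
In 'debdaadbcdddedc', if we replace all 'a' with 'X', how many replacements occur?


re.sub('a', 'X', text) replaces every occurrence of 'a' with 'X'.
Text: 'debdaadbcdddedc'
Scanning for 'a':
  pos 4: 'a' -> replacement #1
  pos 5: 'a' -> replacement #2
Total replacements: 2

2


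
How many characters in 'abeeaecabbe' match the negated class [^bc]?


Negated class [^bc] matches any char NOT in {b, c}
Scanning 'abeeaecabbe':
  pos 0: 'a' -> MATCH
  pos 1: 'b' -> no (excluded)
  pos 2: 'e' -> MATCH
  pos 3: 'e' -> MATCH
  pos 4: 'a' -> MATCH
  pos 5: 'e' -> MATCH
  pos 6: 'c' -> no (excluded)
  pos 7: 'a' -> MATCH
  pos 8: 'b' -> no (excluded)
  pos 9: 'b' -> no (excluded)
  pos 10: 'e' -> MATCH
Total matches: 7

7


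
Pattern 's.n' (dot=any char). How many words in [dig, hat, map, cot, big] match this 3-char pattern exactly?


Pattern 's.n' means: starts with 's', any single char, ends with 'n'.
Checking each word (must be exactly 3 chars):
  'dig' (len=3): no
  'hat' (len=3): no
  'map' (len=3): no
  'cot' (len=3): no
  'big' (len=3): no
Matching words: []
Total: 0

0


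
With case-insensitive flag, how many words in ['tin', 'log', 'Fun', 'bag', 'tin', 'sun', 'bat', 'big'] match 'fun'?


Case-insensitive matching: compare each word's lowercase form to 'fun'.
  'tin' -> lower='tin' -> no
  'log' -> lower='log' -> no
  'Fun' -> lower='fun' -> MATCH
  'bag' -> lower='bag' -> no
  'tin' -> lower='tin' -> no
  'sun' -> lower='sun' -> no
  'bat' -> lower='bat' -> no
  'big' -> lower='big' -> no
Matches: ['Fun']
Count: 1

1


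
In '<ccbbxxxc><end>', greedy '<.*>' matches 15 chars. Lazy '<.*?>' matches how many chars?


Greedy '<.*>' tries to match as MUCH as possible.
Lazy '<.*?>' tries to match as LITTLE as possible.

String: '<ccbbxxxc><end>'
Greedy '<.*>' starts at first '<' and extends to the LAST '>': '<ccbbxxxc><end>' (15 chars)
Lazy '<.*?>' starts at first '<' and stops at the FIRST '>': '<ccbbxxxc>' (10 chars)

10


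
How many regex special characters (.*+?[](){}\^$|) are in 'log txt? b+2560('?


Regex special characters are: . * + ? [ ] ( ) { } \ ^ $ |
Scanning 'log txt? b+2560(':
  pos 7: '?' -> SPECIAL
  pos 10: '+' -> SPECIAL
  pos 15: '(' -> SPECIAL
Special chars found: ['?', '+', '(']
Total: 3

3


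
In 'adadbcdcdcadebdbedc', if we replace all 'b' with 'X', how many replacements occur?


re.sub('b', 'X', text) replaces every occurrence of 'b' with 'X'.
Text: 'adadbcdcdcadebdbedc'
Scanning for 'b':
  pos 4: 'b' -> replacement #1
  pos 13: 'b' -> replacement #2
  pos 15: 'b' -> replacement #3
Total replacements: 3

3


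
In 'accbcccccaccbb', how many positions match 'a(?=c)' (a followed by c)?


Lookahead 'a(?=c)' matches 'a' only when followed by 'c'.
String: 'accbcccccaccbb'
Checking each position where char is 'a':
  pos 0: 'a' -> MATCH (next='c')
  pos 9: 'a' -> MATCH (next='c')
Matching positions: [0, 9]
Count: 2

2


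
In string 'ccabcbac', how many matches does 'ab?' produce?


Pattern 'ab?' matches 'a' optionally followed by 'b'.
String: 'ccabcbac'
Scanning left to right for 'a' then checking next char:
  Match 1: 'ab' (a followed by b)
  Match 2: 'a' (a not followed by b)
Total matches: 2

2


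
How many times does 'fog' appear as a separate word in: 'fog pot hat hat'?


Scanning each word for exact match 'fog':
  Word 1: 'fog' -> MATCH
  Word 2: 'pot' -> no
  Word 3: 'hat' -> no
  Word 4: 'hat' -> no
Total matches: 1

1


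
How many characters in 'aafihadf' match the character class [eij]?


Character class [eij] matches any of: {e, i, j}
Scanning string 'aafihadf' character by character:
  pos 0: 'a' -> no
  pos 1: 'a' -> no
  pos 2: 'f' -> no
  pos 3: 'i' -> MATCH
  pos 4: 'h' -> no
  pos 5: 'a' -> no
  pos 6: 'd' -> no
  pos 7: 'f' -> no
Total matches: 1

1


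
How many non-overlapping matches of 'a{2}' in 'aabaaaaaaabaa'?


Pattern 'a{2}' matches exactly 2 consecutive a's (greedy, non-overlapping).
String: 'aabaaaaaaabaa'
Scanning for runs of a's:
  Run at pos 0: 'aa' (length 2) -> 1 match(es)
  Run at pos 3: 'aaaaaaa' (length 7) -> 3 match(es)
  Run at pos 11: 'aa' (length 2) -> 1 match(es)
Matches found: ['aa', 'aa', 'aa', 'aa', 'aa']
Total: 5

5


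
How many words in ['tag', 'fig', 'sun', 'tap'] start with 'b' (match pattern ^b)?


Pattern ^b anchors to start of word. Check which words begin with 'b':
  'tag' -> no
  'fig' -> no
  'sun' -> no
  'tap' -> no
Matching words: []
Count: 0

0


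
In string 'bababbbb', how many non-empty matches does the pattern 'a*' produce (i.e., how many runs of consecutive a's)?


Pattern 'a*' matches zero or more a's. We want non-empty runs of consecutive a's.
String: 'bababbbb'
Walking through the string to find runs of a's:
  Run 1: positions 1-1 -> 'a'
  Run 2: positions 3-3 -> 'a'
Non-empty runs found: ['a', 'a']
Count: 2

2


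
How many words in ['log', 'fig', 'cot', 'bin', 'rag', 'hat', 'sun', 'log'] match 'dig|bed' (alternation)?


Alternation 'dig|bed' matches either 'dig' or 'bed'.
Checking each word:
  'log' -> no
  'fig' -> no
  'cot' -> no
  'bin' -> no
  'rag' -> no
  'hat' -> no
  'sun' -> no
  'log' -> no
Matches: []
Count: 0

0


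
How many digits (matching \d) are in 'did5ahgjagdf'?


\d matches any digit 0-9.
Scanning 'did5ahgjagdf':
  pos 3: '5' -> DIGIT
Digits found: ['5']
Total: 1

1


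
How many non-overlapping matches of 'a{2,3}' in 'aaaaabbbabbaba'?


Pattern 'a{2,3}' matches between 2 and 3 consecutive a's (greedy).
String: 'aaaaabbbabbaba'
Finding runs of a's and applying greedy matching:
  Run at pos 0: 'aaaaa' (length 5)
  Run at pos 8: 'a' (length 1)
  Run at pos 11: 'a' (length 1)
  Run at pos 13: 'a' (length 1)
Matches: ['aaa', 'aa']
Count: 2

2


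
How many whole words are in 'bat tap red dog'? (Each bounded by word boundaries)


Word boundaries (\b) mark the start/end of each word.
Text: 'bat tap red dog'
Splitting by whitespace:
  Word 1: 'bat'
  Word 2: 'tap'
  Word 3: 'red'
  Word 4: 'dog'
Total whole words: 4

4


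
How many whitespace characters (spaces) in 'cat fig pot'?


\s matches whitespace characters (spaces, tabs, etc.).
Text: 'cat fig pot'
This text has 3 words separated by spaces.
Number of spaces = number of words - 1 = 3 - 1 = 2

2


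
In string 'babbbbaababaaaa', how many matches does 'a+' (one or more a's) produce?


Pattern 'a+' matches one or more consecutive a's.
String: 'babbbbaababaaaa'
Scanning for runs of a:
  Match 1: 'a' (length 1)
  Match 2: 'aa' (length 2)
  Match 3: 'a' (length 1)
  Match 4: 'aaaa' (length 4)
Total matches: 4

4


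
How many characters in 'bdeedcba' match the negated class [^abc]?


Negated class [^abc] matches any char NOT in {a, b, c}
Scanning 'bdeedcba':
  pos 0: 'b' -> no (excluded)
  pos 1: 'd' -> MATCH
  pos 2: 'e' -> MATCH
  pos 3: 'e' -> MATCH
  pos 4: 'd' -> MATCH
  pos 5: 'c' -> no (excluded)
  pos 6: 'b' -> no (excluded)
  pos 7: 'a' -> no (excluded)
Total matches: 4

4


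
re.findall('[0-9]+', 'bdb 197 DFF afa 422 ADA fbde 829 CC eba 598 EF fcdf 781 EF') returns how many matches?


Pattern '[0-9]+' finds one or more digits.
Text: 'bdb 197 DFF afa 422 ADA fbde 829 CC eba 598 EF fcdf 781 EF'
Scanning for matches:
  Match 1: '197'
  Match 2: '422'
  Match 3: '829'
  Match 4: '598'
  Match 5: '781'
Total matches: 5

5


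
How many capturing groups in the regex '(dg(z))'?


To count capturing groups, count each '(' that starts a group.
Pattern: '(dg(z))'
Walking through the pattern:
  Position 0: '(' -> group #1
  Position 3: '(' -> group #2
Total capturing groups: 2

2


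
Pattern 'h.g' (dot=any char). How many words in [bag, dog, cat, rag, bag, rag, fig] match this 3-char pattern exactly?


Pattern 'h.g' means: starts with 'h', any single char, ends with 'g'.
Checking each word (must be exactly 3 chars):
  'bag' (len=3): no
  'dog' (len=3): no
  'cat' (len=3): no
  'rag' (len=3): no
  'bag' (len=3): no
  'rag' (len=3): no
  'fig' (len=3): no
Matching words: []
Total: 0

0


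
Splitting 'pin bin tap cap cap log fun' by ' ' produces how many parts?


Splitting by ' ' breaks the string at each occurrence of the separator.
Text: 'pin bin tap cap cap log fun'
Parts after split:
  Part 1: 'pin'
  Part 2: 'bin'
  Part 3: 'tap'
  Part 4: 'cap'
  Part 5: 'cap'
  Part 6: 'log'
  Part 7: 'fun'
Total parts: 7

7


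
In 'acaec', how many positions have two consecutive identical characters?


Looking for consecutive identical characters in 'acaec':
  pos 0-1: 'a' vs 'c' -> different
  pos 1-2: 'c' vs 'a' -> different
  pos 2-3: 'a' vs 'e' -> different
  pos 3-4: 'e' vs 'c' -> different
Consecutive identical pairs: []
Count: 0

0


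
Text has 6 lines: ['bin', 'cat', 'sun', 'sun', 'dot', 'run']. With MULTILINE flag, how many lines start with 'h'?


With MULTILINE flag, ^ matches the start of each line.
Lines: ['bin', 'cat', 'sun', 'sun', 'dot', 'run']
Checking which lines start with 'h':
  Line 1: 'bin' -> no
  Line 2: 'cat' -> no
  Line 3: 'sun' -> no
  Line 4: 'sun' -> no
  Line 5: 'dot' -> no
  Line 6: 'run' -> no
Matching lines: []
Count: 0

0


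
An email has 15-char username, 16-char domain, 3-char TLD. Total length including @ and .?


An email address has format: username@domain.tld
Username length: 15
'@' character: 1
Domain length: 16
'.' character: 1
TLD length: 3
Total = 15 + 1 + 16 + 1 + 3 = 36

36


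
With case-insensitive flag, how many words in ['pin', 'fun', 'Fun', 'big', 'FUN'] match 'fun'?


Case-insensitive matching: compare each word's lowercase form to 'fun'.
  'pin' -> lower='pin' -> no
  'fun' -> lower='fun' -> MATCH
  'Fun' -> lower='fun' -> MATCH
  'big' -> lower='big' -> no
  'FUN' -> lower='fun' -> MATCH
Matches: ['fun', 'Fun', 'FUN']
Count: 3

3


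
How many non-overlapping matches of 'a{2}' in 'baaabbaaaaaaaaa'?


Pattern 'a{2}' matches exactly 2 consecutive a's (greedy, non-overlapping).
String: 'baaabbaaaaaaaaa'
Scanning for runs of a's:
  Run at pos 1: 'aaa' (length 3) -> 1 match(es)
  Run at pos 6: 'aaaaaaaaa' (length 9) -> 4 match(es)
Matches found: ['aa', 'aa', 'aa', 'aa', 'aa']
Total: 5

5


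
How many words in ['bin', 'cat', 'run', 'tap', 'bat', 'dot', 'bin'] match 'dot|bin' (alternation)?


Alternation 'dot|bin' matches either 'dot' or 'bin'.
Checking each word:
  'bin' -> MATCH
  'cat' -> no
  'run' -> no
  'tap' -> no
  'bat' -> no
  'dot' -> MATCH
  'bin' -> MATCH
Matches: ['bin', 'dot', 'bin']
Count: 3

3


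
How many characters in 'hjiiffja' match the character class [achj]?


Character class [achj] matches any of: {a, c, h, j}
Scanning string 'hjiiffja' character by character:
  pos 0: 'h' -> MATCH
  pos 1: 'j' -> MATCH
  pos 2: 'i' -> no
  pos 3: 'i' -> no
  pos 4: 'f' -> no
  pos 5: 'f' -> no
  pos 6: 'j' -> MATCH
  pos 7: 'a' -> MATCH
Total matches: 4

4


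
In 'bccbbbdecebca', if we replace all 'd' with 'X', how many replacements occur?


re.sub('d', 'X', text) replaces every occurrence of 'd' with 'X'.
Text: 'bccbbbdecebca'
Scanning for 'd':
  pos 6: 'd' -> replacement #1
Total replacements: 1

1


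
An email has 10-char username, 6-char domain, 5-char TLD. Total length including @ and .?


An email address has format: username@domain.tld
Username length: 10
'@' character: 1
Domain length: 6
'.' character: 1
TLD length: 5
Total = 10 + 1 + 6 + 1 + 5 = 23

23


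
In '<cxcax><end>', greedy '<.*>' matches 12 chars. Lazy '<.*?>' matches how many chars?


Greedy '<.*>' tries to match as MUCH as possible.
Lazy '<.*?>' tries to match as LITTLE as possible.

String: '<cxcax><end>'
Greedy '<.*>' starts at first '<' and extends to the LAST '>': '<cxcax><end>' (12 chars)
Lazy '<.*?>' starts at first '<' and stops at the FIRST '>': '<cxcax>' (7 chars)

7


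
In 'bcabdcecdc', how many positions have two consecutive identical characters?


Looking for consecutive identical characters in 'bcabdcecdc':
  pos 0-1: 'b' vs 'c' -> different
  pos 1-2: 'c' vs 'a' -> different
  pos 2-3: 'a' vs 'b' -> different
  pos 3-4: 'b' vs 'd' -> different
  pos 4-5: 'd' vs 'c' -> different
  pos 5-6: 'c' vs 'e' -> different
  pos 6-7: 'e' vs 'c' -> different
  pos 7-8: 'c' vs 'd' -> different
  pos 8-9: 'd' vs 'c' -> different
Consecutive identical pairs: []
Count: 0

0


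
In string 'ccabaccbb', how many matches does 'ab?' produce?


Pattern 'ab?' matches 'a' optionally followed by 'b'.
String: 'ccabaccbb'
Scanning left to right for 'a' then checking next char:
  Match 1: 'ab' (a followed by b)
  Match 2: 'a' (a not followed by b)
Total matches: 2

2


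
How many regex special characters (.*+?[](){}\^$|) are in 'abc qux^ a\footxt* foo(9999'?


Regex special characters are: . * + ? [ ] ( ) { } \ ^ $ |
Scanning 'abc qux^ a\footxt* foo(9999':
  pos 7: '^' -> SPECIAL
  pos 10: '\' -> SPECIAL
  pos 17: '*' -> SPECIAL
  pos 22: '(' -> SPECIAL
Special chars found: ['^', '\\', '*', '(']
Total: 4

4


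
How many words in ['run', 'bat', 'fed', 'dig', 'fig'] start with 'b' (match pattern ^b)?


Pattern ^b anchors to start of word. Check which words begin with 'b':
  'run' -> no
  'bat' -> MATCH (starts with 'b')
  'fed' -> no
  'dig' -> no
  'fig' -> no
Matching words: ['bat']
Count: 1

1


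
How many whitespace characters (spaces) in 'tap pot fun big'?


\s matches whitespace characters (spaces, tabs, etc.).
Text: 'tap pot fun big'
This text has 4 words separated by spaces.
Number of spaces = number of words - 1 = 4 - 1 = 3

3


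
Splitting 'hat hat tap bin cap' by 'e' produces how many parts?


Splitting by 'e' breaks the string at each occurrence of the separator.
Text: 'hat hat tap bin cap'
Parts after split:
  Part 1: 'hat hat tap bin cap'
Total parts: 1

1


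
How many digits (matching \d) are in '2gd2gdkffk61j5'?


\d matches any digit 0-9.
Scanning '2gd2gdkffk61j5':
  pos 0: '2' -> DIGIT
  pos 3: '2' -> DIGIT
  pos 10: '6' -> DIGIT
  pos 11: '1' -> DIGIT
  pos 13: '5' -> DIGIT
Digits found: ['2', '2', '6', '1', '5']
Total: 5

5


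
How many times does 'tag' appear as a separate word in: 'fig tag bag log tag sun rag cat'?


Scanning each word for exact match 'tag':
  Word 1: 'fig' -> no
  Word 2: 'tag' -> MATCH
  Word 3: 'bag' -> no
  Word 4: 'log' -> no
  Word 5: 'tag' -> MATCH
  Word 6: 'sun' -> no
  Word 7: 'rag' -> no
  Word 8: 'cat' -> no
Total matches: 2

2


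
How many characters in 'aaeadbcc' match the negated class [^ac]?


Negated class [^ac] matches any char NOT in {a, c}
Scanning 'aaeadbcc':
  pos 0: 'a' -> no (excluded)
  pos 1: 'a' -> no (excluded)
  pos 2: 'e' -> MATCH
  pos 3: 'a' -> no (excluded)
  pos 4: 'd' -> MATCH
  pos 5: 'b' -> MATCH
  pos 6: 'c' -> no (excluded)
  pos 7: 'c' -> no (excluded)
Total matches: 3

3


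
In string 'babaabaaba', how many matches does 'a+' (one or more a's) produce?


Pattern 'a+' matches one or more consecutive a's.
String: 'babaabaaba'
Scanning for runs of a:
  Match 1: 'a' (length 1)
  Match 2: 'aa' (length 2)
  Match 3: 'aa' (length 2)
  Match 4: 'a' (length 1)
Total matches: 4

4


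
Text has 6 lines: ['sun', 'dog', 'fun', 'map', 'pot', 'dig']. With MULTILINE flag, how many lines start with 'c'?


With MULTILINE flag, ^ matches the start of each line.
Lines: ['sun', 'dog', 'fun', 'map', 'pot', 'dig']
Checking which lines start with 'c':
  Line 1: 'sun' -> no
  Line 2: 'dog' -> no
  Line 3: 'fun' -> no
  Line 4: 'map' -> no
  Line 5: 'pot' -> no
  Line 6: 'dig' -> no
Matching lines: []
Count: 0

0


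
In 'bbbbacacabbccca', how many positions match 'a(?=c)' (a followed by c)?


Lookahead 'a(?=c)' matches 'a' only when followed by 'c'.
String: 'bbbbacacabbccca'
Checking each position where char is 'a':
  pos 4: 'a' -> MATCH (next='c')
  pos 6: 'a' -> MATCH (next='c')
  pos 8: 'a' -> no (next='b')
Matching positions: [4, 6]
Count: 2

2


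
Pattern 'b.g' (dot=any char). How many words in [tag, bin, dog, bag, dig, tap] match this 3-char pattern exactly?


Pattern 'b.g' means: starts with 'b', any single char, ends with 'g'.
Checking each word (must be exactly 3 chars):
  'tag' (len=3): no
  'bin' (len=3): no
  'dog' (len=3): no
  'bag' (len=3): MATCH
  'dig' (len=3): no
  'tap' (len=3): no
Matching words: ['bag']
Total: 1

1


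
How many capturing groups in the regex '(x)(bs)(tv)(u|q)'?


To count capturing groups, count each '(' that starts a group.
Pattern: '(x)(bs)(tv)(u|q)'
Walking through the pattern:
  Position 0: '(' -> group #1
  Position 3: '(' -> group #2
  Position 7: '(' -> group #3
  Position 11: '(' -> group #4
Total capturing groups: 4

4


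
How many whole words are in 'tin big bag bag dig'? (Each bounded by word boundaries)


Word boundaries (\b) mark the start/end of each word.
Text: 'tin big bag bag dig'
Splitting by whitespace:
  Word 1: 'tin'
  Word 2: 'big'
  Word 3: 'bag'
  Word 4: 'bag'
  Word 5: 'dig'
Total whole words: 5

5


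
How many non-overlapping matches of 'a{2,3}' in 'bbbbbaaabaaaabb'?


Pattern 'a{2,3}' matches between 2 and 3 consecutive a's (greedy).
String: 'bbbbbaaabaaaabb'
Finding runs of a's and applying greedy matching:
  Run at pos 5: 'aaa' (length 3)
  Run at pos 9: 'aaaa' (length 4)
Matches: ['aaa', 'aaa']
Count: 2

2


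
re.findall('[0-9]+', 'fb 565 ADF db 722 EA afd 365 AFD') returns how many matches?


Pattern '[0-9]+' finds one or more digits.
Text: 'fb 565 ADF db 722 EA afd 365 AFD'
Scanning for matches:
  Match 1: '565'
  Match 2: '722'
  Match 3: '365'
Total matches: 3

3


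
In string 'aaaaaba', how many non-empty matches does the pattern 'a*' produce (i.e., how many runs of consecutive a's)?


Pattern 'a*' matches zero or more a's. We want non-empty runs of consecutive a's.
String: 'aaaaaba'
Walking through the string to find runs of a's:
  Run 1: positions 0-4 -> 'aaaaa'
  Run 2: positions 6-6 -> 'a'
Non-empty runs found: ['aaaaa', 'a']
Count: 2

2


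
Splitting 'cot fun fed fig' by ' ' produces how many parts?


Splitting by ' ' breaks the string at each occurrence of the separator.
Text: 'cot fun fed fig'
Parts after split:
  Part 1: 'cot'
  Part 2: 'fun'
  Part 3: 'fed'
  Part 4: 'fig'
Total parts: 4

4


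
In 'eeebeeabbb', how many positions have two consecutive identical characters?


Looking for consecutive identical characters in 'eeebeeabbb':
  pos 0-1: 'e' vs 'e' -> MATCH ('ee')
  pos 1-2: 'e' vs 'e' -> MATCH ('ee')
  pos 2-3: 'e' vs 'b' -> different
  pos 3-4: 'b' vs 'e' -> different
  pos 4-5: 'e' vs 'e' -> MATCH ('ee')
  pos 5-6: 'e' vs 'a' -> different
  pos 6-7: 'a' vs 'b' -> different
  pos 7-8: 'b' vs 'b' -> MATCH ('bb')
  pos 8-9: 'b' vs 'b' -> MATCH ('bb')
Consecutive identical pairs: ['ee', 'ee', 'ee', 'bb', 'bb']
Count: 5

5


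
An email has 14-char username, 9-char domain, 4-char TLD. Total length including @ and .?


An email address has format: username@domain.tld
Username length: 14
'@' character: 1
Domain length: 9
'.' character: 1
TLD length: 4
Total = 14 + 1 + 9 + 1 + 4 = 29

29


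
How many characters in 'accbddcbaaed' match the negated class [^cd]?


Negated class [^cd] matches any char NOT in {c, d}
Scanning 'accbddcbaaed':
  pos 0: 'a' -> MATCH
  pos 1: 'c' -> no (excluded)
  pos 2: 'c' -> no (excluded)
  pos 3: 'b' -> MATCH
  pos 4: 'd' -> no (excluded)
  pos 5: 'd' -> no (excluded)
  pos 6: 'c' -> no (excluded)
  pos 7: 'b' -> MATCH
  pos 8: 'a' -> MATCH
  pos 9: 'a' -> MATCH
  pos 10: 'e' -> MATCH
  pos 11: 'd' -> no (excluded)
Total matches: 6

6


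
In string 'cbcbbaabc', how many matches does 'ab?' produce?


Pattern 'ab?' matches 'a' optionally followed by 'b'.
String: 'cbcbbaabc'
Scanning left to right for 'a' then checking next char:
  Match 1: 'a' (a not followed by b)
  Match 2: 'ab' (a followed by b)
Total matches: 2

2


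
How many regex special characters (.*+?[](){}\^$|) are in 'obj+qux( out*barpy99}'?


Regex special characters are: . * + ? [ ] ( ) { } \ ^ $ |
Scanning 'obj+qux( out*barpy99}':
  pos 3: '+' -> SPECIAL
  pos 7: '(' -> SPECIAL
  pos 12: '*' -> SPECIAL
  pos 20: '}' -> SPECIAL
Special chars found: ['+', '(', '*', '}']
Total: 4

4


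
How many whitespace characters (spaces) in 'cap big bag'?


\s matches whitespace characters (spaces, tabs, etc.).
Text: 'cap big bag'
This text has 3 words separated by spaces.
Number of spaces = number of words - 1 = 3 - 1 = 2

2


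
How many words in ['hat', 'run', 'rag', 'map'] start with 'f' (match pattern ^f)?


Pattern ^f anchors to start of word. Check which words begin with 'f':
  'hat' -> no
  'run' -> no
  'rag' -> no
  'map' -> no
Matching words: []
Count: 0

0


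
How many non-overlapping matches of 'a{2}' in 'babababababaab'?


Pattern 'a{2}' matches exactly 2 consecutive a's (greedy, non-overlapping).
String: 'babababababaab'
Scanning for runs of a's:
  Run at pos 1: 'a' (length 1) -> 0 match(es)
  Run at pos 3: 'a' (length 1) -> 0 match(es)
  Run at pos 5: 'a' (length 1) -> 0 match(es)
  Run at pos 7: 'a' (length 1) -> 0 match(es)
  Run at pos 9: 'a' (length 1) -> 0 match(es)
  Run at pos 11: 'aa' (length 2) -> 1 match(es)
Matches found: ['aa']
Total: 1

1


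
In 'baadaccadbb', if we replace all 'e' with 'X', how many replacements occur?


re.sub('e', 'X', text) replaces every occurrence of 'e' with 'X'.
Text: 'baadaccadbb'
Scanning for 'e':
Total replacements: 0

0


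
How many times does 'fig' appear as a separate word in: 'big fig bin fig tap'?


Scanning each word for exact match 'fig':
  Word 1: 'big' -> no
  Word 2: 'fig' -> MATCH
  Word 3: 'bin' -> no
  Word 4: 'fig' -> MATCH
  Word 5: 'tap' -> no
Total matches: 2

2


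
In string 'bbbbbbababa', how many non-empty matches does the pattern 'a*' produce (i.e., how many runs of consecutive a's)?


Pattern 'a*' matches zero or more a's. We want non-empty runs of consecutive a's.
String: 'bbbbbbababa'
Walking through the string to find runs of a's:
  Run 1: positions 6-6 -> 'a'
  Run 2: positions 8-8 -> 'a'
  Run 3: positions 10-10 -> 'a'
Non-empty runs found: ['a', 'a', 'a']
Count: 3

3


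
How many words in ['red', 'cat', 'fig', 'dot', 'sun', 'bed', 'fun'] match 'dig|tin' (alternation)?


Alternation 'dig|tin' matches either 'dig' or 'tin'.
Checking each word:
  'red' -> no
  'cat' -> no
  'fig' -> no
  'dot' -> no
  'sun' -> no
  'bed' -> no
  'fun' -> no
Matches: []
Count: 0

0


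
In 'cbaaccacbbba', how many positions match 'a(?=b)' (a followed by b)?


Lookahead 'a(?=b)' matches 'a' only when followed by 'b'.
String: 'cbaaccacbbba'
Checking each position where char is 'a':
  pos 2: 'a' -> no (next='a')
  pos 3: 'a' -> no (next='c')
  pos 6: 'a' -> no (next='c')
Matching positions: []
Count: 0

0


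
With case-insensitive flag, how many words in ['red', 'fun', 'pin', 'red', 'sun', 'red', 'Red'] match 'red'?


Case-insensitive matching: compare each word's lowercase form to 'red'.
  'red' -> lower='red' -> MATCH
  'fun' -> lower='fun' -> no
  'pin' -> lower='pin' -> no
  'red' -> lower='red' -> MATCH
  'sun' -> lower='sun' -> no
  'red' -> lower='red' -> MATCH
  'Red' -> lower='red' -> MATCH
Matches: ['red', 'red', 'red', 'Red']
Count: 4

4


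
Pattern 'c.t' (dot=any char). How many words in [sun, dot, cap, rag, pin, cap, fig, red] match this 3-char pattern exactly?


Pattern 'c.t' means: starts with 'c', any single char, ends with 't'.
Checking each word (must be exactly 3 chars):
  'sun' (len=3): no
  'dot' (len=3): no
  'cap' (len=3): no
  'rag' (len=3): no
  'pin' (len=3): no
  'cap' (len=3): no
  'fig' (len=3): no
  'red' (len=3): no
Matching words: []
Total: 0

0


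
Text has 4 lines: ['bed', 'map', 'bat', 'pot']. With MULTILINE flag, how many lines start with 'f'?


With MULTILINE flag, ^ matches the start of each line.
Lines: ['bed', 'map', 'bat', 'pot']
Checking which lines start with 'f':
  Line 1: 'bed' -> no
  Line 2: 'map' -> no
  Line 3: 'bat' -> no
  Line 4: 'pot' -> no
Matching lines: []
Count: 0

0


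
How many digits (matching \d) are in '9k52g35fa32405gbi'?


\d matches any digit 0-9.
Scanning '9k52g35fa32405gbi':
  pos 0: '9' -> DIGIT
  pos 2: '5' -> DIGIT
  pos 3: '2' -> DIGIT
  pos 5: '3' -> DIGIT
  pos 6: '5' -> DIGIT
  pos 9: '3' -> DIGIT
  pos 10: '2' -> DIGIT
  pos 11: '4' -> DIGIT
  pos 12: '0' -> DIGIT
  pos 13: '5' -> DIGIT
Digits found: ['9', '5', '2', '3', '5', '3', '2', '4', '0', '5']
Total: 10

10


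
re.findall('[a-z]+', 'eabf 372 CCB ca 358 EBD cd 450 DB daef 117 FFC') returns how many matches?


Pattern '[a-z]+' finds one or more lowercase letters.
Text: 'eabf 372 CCB ca 358 EBD cd 450 DB daef 117 FFC'
Scanning for matches:
  Match 1: 'eabf'
  Match 2: 'ca'
  Match 3: 'cd'
  Match 4: 'daef'
Total matches: 4

4


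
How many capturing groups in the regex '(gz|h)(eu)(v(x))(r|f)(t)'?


To count capturing groups, count each '(' that starts a group.
Pattern: '(gz|h)(eu)(v(x))(r|f)(t)'
Walking through the pattern:
  Position 0: '(' -> group #1
  Position 6: '(' -> group #2
  Position 10: '(' -> group #3
  Position 12: '(' -> group #4
  Position 16: '(' -> group #5
  Position 21: '(' -> group #6
Total capturing groups: 6

6


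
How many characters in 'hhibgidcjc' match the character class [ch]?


Character class [ch] matches any of: {c, h}
Scanning string 'hhibgidcjc' character by character:
  pos 0: 'h' -> MATCH
  pos 1: 'h' -> MATCH
  pos 2: 'i' -> no
  pos 3: 'b' -> no
  pos 4: 'g' -> no
  pos 5: 'i' -> no
  pos 6: 'd' -> no
  pos 7: 'c' -> MATCH
  pos 8: 'j' -> no
  pos 9: 'c' -> MATCH
Total matches: 4

4


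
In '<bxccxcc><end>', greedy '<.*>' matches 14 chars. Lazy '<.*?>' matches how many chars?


Greedy '<.*>' tries to match as MUCH as possible.
Lazy '<.*?>' tries to match as LITTLE as possible.

String: '<bxccxcc><end>'
Greedy '<.*>' starts at first '<' and extends to the LAST '>': '<bxccxcc><end>' (14 chars)
Lazy '<.*?>' starts at first '<' and stops at the FIRST '>': '<bxccxcc>' (9 chars)

9


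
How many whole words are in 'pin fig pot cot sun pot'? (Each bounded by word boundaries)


Word boundaries (\b) mark the start/end of each word.
Text: 'pin fig pot cot sun pot'
Splitting by whitespace:
  Word 1: 'pin'
  Word 2: 'fig'
  Word 3: 'pot'
  Word 4: 'cot'
  Word 5: 'sun'
  Word 6: 'pot'
Total whole words: 6

6


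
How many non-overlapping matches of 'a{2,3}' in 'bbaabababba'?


Pattern 'a{2,3}' matches between 2 and 3 consecutive a's (greedy).
String: 'bbaabababba'
Finding runs of a's and applying greedy matching:
  Run at pos 2: 'aa' (length 2)
  Run at pos 5: 'a' (length 1)
  Run at pos 7: 'a' (length 1)
  Run at pos 10: 'a' (length 1)
Matches: ['aa']
Count: 1

1


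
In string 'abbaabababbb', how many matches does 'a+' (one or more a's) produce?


Pattern 'a+' matches one or more consecutive a's.
String: 'abbaabababbb'
Scanning for runs of a:
  Match 1: 'a' (length 1)
  Match 2: 'aa' (length 2)
  Match 3: 'a' (length 1)
  Match 4: 'a' (length 1)
Total matches: 4

4


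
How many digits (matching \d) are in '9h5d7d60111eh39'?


\d matches any digit 0-9.
Scanning '9h5d7d60111eh39':
  pos 0: '9' -> DIGIT
  pos 2: '5' -> DIGIT
  pos 4: '7' -> DIGIT
  pos 6: '6' -> DIGIT
  pos 7: '0' -> DIGIT
  pos 8: '1' -> DIGIT
  pos 9: '1' -> DIGIT
  pos 10: '1' -> DIGIT
  pos 13: '3' -> DIGIT
  pos 14: '9' -> DIGIT
Digits found: ['9', '5', '7', '6', '0', '1', '1', '1', '3', '9']
Total: 10

10


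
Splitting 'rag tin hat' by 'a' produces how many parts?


Splitting by 'a' breaks the string at each occurrence of the separator.
Text: 'rag tin hat'
Parts after split:
  Part 1: 'r'
  Part 2: 'g tin h'
  Part 3: 't'
Total parts: 3

3


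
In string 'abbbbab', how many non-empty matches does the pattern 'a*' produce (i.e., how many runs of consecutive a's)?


Pattern 'a*' matches zero or more a's. We want non-empty runs of consecutive a's.
String: 'abbbbab'
Walking through the string to find runs of a's:
  Run 1: positions 0-0 -> 'a'
  Run 2: positions 5-5 -> 'a'
Non-empty runs found: ['a', 'a']
Count: 2

2


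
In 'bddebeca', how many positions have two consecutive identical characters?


Looking for consecutive identical characters in 'bddebeca':
  pos 0-1: 'b' vs 'd' -> different
  pos 1-2: 'd' vs 'd' -> MATCH ('dd')
  pos 2-3: 'd' vs 'e' -> different
  pos 3-4: 'e' vs 'b' -> different
  pos 4-5: 'b' vs 'e' -> different
  pos 5-6: 'e' vs 'c' -> different
  pos 6-7: 'c' vs 'a' -> different
Consecutive identical pairs: ['dd']
Count: 1

1


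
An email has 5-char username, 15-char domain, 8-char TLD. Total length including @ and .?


An email address has format: username@domain.tld
Username length: 5
'@' character: 1
Domain length: 15
'.' character: 1
TLD length: 8
Total = 5 + 1 + 15 + 1 + 8 = 30

30


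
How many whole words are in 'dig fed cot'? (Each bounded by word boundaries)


Word boundaries (\b) mark the start/end of each word.
Text: 'dig fed cot'
Splitting by whitespace:
  Word 1: 'dig'
  Word 2: 'fed'
  Word 3: 'cot'
Total whole words: 3

3


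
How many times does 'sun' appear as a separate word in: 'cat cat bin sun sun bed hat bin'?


Scanning each word for exact match 'sun':
  Word 1: 'cat' -> no
  Word 2: 'cat' -> no
  Word 3: 'bin' -> no
  Word 4: 'sun' -> MATCH
  Word 5: 'sun' -> MATCH
  Word 6: 'bed' -> no
  Word 7: 'hat' -> no
  Word 8: 'bin' -> no
Total matches: 2

2


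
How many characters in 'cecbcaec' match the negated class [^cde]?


Negated class [^cde] matches any char NOT in {c, d, e}
Scanning 'cecbcaec':
  pos 0: 'c' -> no (excluded)
  pos 1: 'e' -> no (excluded)
  pos 2: 'c' -> no (excluded)
  pos 3: 'b' -> MATCH
  pos 4: 'c' -> no (excluded)
  pos 5: 'a' -> MATCH
  pos 6: 'e' -> no (excluded)
  pos 7: 'c' -> no (excluded)
Total matches: 2

2


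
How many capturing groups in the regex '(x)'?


To count capturing groups, count each '(' that starts a group.
Pattern: '(x)'
Walking through the pattern:
  Position 0: '(' -> group #1
Total capturing groups: 1

1


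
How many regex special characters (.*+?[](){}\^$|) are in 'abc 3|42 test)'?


Regex special characters are: . * + ? [ ] ( ) { } \ ^ $ |
Scanning 'abc 3|42 test)':
  pos 5: '|' -> SPECIAL
  pos 13: ')' -> SPECIAL
Special chars found: ['|', ')']
Total: 2

2


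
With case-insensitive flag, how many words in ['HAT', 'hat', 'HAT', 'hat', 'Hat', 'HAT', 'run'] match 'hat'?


Case-insensitive matching: compare each word's lowercase form to 'hat'.
  'HAT' -> lower='hat' -> MATCH
  'hat' -> lower='hat' -> MATCH
  'HAT' -> lower='hat' -> MATCH
  'hat' -> lower='hat' -> MATCH
  'Hat' -> lower='hat' -> MATCH
  'HAT' -> lower='hat' -> MATCH
  'run' -> lower='run' -> no
Matches: ['HAT', 'hat', 'HAT', 'hat', 'Hat', 'HAT']
Count: 6

6


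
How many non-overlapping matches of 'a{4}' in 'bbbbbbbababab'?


Pattern 'a{4}' matches exactly 4 consecutive a's (greedy, non-overlapping).
String: 'bbbbbbbababab'
Scanning for runs of a's:
  Run at pos 7: 'a' (length 1) -> 0 match(es)
  Run at pos 9: 'a' (length 1) -> 0 match(es)
  Run at pos 11: 'a' (length 1) -> 0 match(es)
Matches found: []
Total: 0

0


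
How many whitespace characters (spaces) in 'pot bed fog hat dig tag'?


\s matches whitespace characters (spaces, tabs, etc.).
Text: 'pot bed fog hat dig tag'
This text has 6 words separated by spaces.
Number of spaces = number of words - 1 = 6 - 1 = 5

5


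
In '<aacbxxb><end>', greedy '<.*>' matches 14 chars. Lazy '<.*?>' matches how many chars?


Greedy '<.*>' tries to match as MUCH as possible.
Lazy '<.*?>' tries to match as LITTLE as possible.

String: '<aacbxxb><end>'
Greedy '<.*>' starts at first '<' and extends to the LAST '>': '<aacbxxb><end>' (14 chars)
Lazy '<.*?>' starts at first '<' and stops at the FIRST '>': '<aacbxxb>' (9 chars)

9


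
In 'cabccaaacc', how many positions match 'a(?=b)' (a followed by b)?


Lookahead 'a(?=b)' matches 'a' only when followed by 'b'.
String: 'cabccaaacc'
Checking each position where char is 'a':
  pos 1: 'a' -> MATCH (next='b')
  pos 5: 'a' -> no (next='a')
  pos 6: 'a' -> no (next='a')
  pos 7: 'a' -> no (next='c')
Matching positions: [1]
Count: 1

1


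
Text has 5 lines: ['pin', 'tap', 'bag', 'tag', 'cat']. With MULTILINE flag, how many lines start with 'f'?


With MULTILINE flag, ^ matches the start of each line.
Lines: ['pin', 'tap', 'bag', 'tag', 'cat']
Checking which lines start with 'f':
  Line 1: 'pin' -> no
  Line 2: 'tap' -> no
  Line 3: 'bag' -> no
  Line 4: 'tag' -> no
  Line 5: 'cat' -> no
Matching lines: []
Count: 0

0


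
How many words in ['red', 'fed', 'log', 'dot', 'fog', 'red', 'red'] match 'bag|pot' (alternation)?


Alternation 'bag|pot' matches either 'bag' or 'pot'.
Checking each word:
  'red' -> no
  'fed' -> no
  'log' -> no
  'dot' -> no
  'fog' -> no
  'red' -> no
  'red' -> no
Matches: []
Count: 0

0


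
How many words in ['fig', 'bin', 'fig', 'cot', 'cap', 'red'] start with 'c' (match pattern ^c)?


Pattern ^c anchors to start of word. Check which words begin with 'c':
  'fig' -> no
  'bin' -> no
  'fig' -> no
  'cot' -> MATCH (starts with 'c')
  'cap' -> MATCH (starts with 'c')
  'red' -> no
Matching words: ['cot', 'cap']
Count: 2

2


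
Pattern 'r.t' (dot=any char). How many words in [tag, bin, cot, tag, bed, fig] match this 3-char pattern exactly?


Pattern 'r.t' means: starts with 'r', any single char, ends with 't'.
Checking each word (must be exactly 3 chars):
  'tag' (len=3): no
  'bin' (len=3): no
  'cot' (len=3): no
  'tag' (len=3): no
  'bed' (len=3): no
  'fig' (len=3): no
Matching words: []
Total: 0

0


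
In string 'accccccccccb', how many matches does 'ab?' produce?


Pattern 'ab?' matches 'a' optionally followed by 'b'.
String: 'accccccccccb'
Scanning left to right for 'a' then checking next char:
  Match 1: 'a' (a not followed by b)
Total matches: 1

1


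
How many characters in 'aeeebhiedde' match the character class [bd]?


Character class [bd] matches any of: {b, d}
Scanning string 'aeeebhiedde' character by character:
  pos 0: 'a' -> no
  pos 1: 'e' -> no
  pos 2: 'e' -> no
  pos 3: 'e' -> no
  pos 4: 'b' -> MATCH
  pos 5: 'h' -> no
  pos 6: 'i' -> no
  pos 7: 'e' -> no
  pos 8: 'd' -> MATCH
  pos 9: 'd' -> MATCH
  pos 10: 'e' -> no
Total matches: 3

3


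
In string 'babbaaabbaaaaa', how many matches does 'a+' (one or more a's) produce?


Pattern 'a+' matches one or more consecutive a's.
String: 'babbaaabbaaaaa'
Scanning for runs of a:
  Match 1: 'a' (length 1)
  Match 2: 'aaa' (length 3)
  Match 3: 'aaaaa' (length 5)
Total matches: 3

3


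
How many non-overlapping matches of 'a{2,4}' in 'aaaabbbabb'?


Pattern 'a{2,4}' matches between 2 and 4 consecutive a's (greedy).
String: 'aaaabbbabb'
Finding runs of a's and applying greedy matching:
  Run at pos 0: 'aaaa' (length 4)
  Run at pos 7: 'a' (length 1)
Matches: ['aaaa']
Count: 1

1


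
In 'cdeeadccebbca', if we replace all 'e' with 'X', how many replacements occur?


re.sub('e', 'X', text) replaces every occurrence of 'e' with 'X'.
Text: 'cdeeadccebbca'
Scanning for 'e':
  pos 2: 'e' -> replacement #1
  pos 3: 'e' -> replacement #2
  pos 8: 'e' -> replacement #3
Total replacements: 3

3


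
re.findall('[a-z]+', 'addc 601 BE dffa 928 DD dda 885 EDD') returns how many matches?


Pattern '[a-z]+' finds one or more lowercase letters.
Text: 'addc 601 BE dffa 928 DD dda 885 EDD'
Scanning for matches:
  Match 1: 'addc'
  Match 2: 'dffa'
  Match 3: 'dda'
Total matches: 3

3


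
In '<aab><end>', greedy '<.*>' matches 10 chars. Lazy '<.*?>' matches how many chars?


Greedy '<.*>' tries to match as MUCH as possible.
Lazy '<.*?>' tries to match as LITTLE as possible.

String: '<aab><end>'
Greedy '<.*>' starts at first '<' and extends to the LAST '>': '<aab><end>' (10 chars)
Lazy '<.*?>' starts at first '<' and stops at the FIRST '>': '<aab>' (5 chars)

5


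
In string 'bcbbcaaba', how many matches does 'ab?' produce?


Pattern 'ab?' matches 'a' optionally followed by 'b'.
String: 'bcbbcaaba'
Scanning left to right for 'a' then checking next char:
  Match 1: 'a' (a not followed by b)
  Match 2: 'ab' (a followed by b)
  Match 3: 'a' (a not followed by b)
Total matches: 3

3


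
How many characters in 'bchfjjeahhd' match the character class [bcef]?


Character class [bcef] matches any of: {b, c, e, f}
Scanning string 'bchfjjeahhd' character by character:
  pos 0: 'b' -> MATCH
  pos 1: 'c' -> MATCH
  pos 2: 'h' -> no
  pos 3: 'f' -> MATCH
  pos 4: 'j' -> no
  pos 5: 'j' -> no
  pos 6: 'e' -> MATCH
  pos 7: 'a' -> no
  pos 8: 'h' -> no
  pos 9: 'h' -> no
  pos 10: 'd' -> no
Total matches: 4

4


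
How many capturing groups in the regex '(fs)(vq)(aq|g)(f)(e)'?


To count capturing groups, count each '(' that starts a group.
Pattern: '(fs)(vq)(aq|g)(f)(e)'
Walking through the pattern:
  Position 0: '(' -> group #1
  Position 4: '(' -> group #2
  Position 8: '(' -> group #3
  Position 14: '(' -> group #4
  Position 17: '(' -> group #5
Total capturing groups: 5

5


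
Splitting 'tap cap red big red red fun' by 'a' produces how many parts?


Splitting by 'a' breaks the string at each occurrence of the separator.
Text: 'tap cap red big red red fun'
Parts after split:
  Part 1: 't'
  Part 2: 'p c'
  Part 3: 'p red big red red fun'
Total parts: 3

3


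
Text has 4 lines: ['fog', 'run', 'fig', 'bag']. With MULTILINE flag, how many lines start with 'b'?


With MULTILINE flag, ^ matches the start of each line.
Lines: ['fog', 'run', 'fig', 'bag']
Checking which lines start with 'b':
  Line 1: 'fog' -> no
  Line 2: 'run' -> no
  Line 3: 'fig' -> no
  Line 4: 'bag' -> MATCH
Matching lines: ['bag']
Count: 1

1


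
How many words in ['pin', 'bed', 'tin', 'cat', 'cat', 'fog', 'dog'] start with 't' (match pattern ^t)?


Pattern ^t anchors to start of word. Check which words begin with 't':
  'pin' -> no
  'bed' -> no
  'tin' -> MATCH (starts with 't')
  'cat' -> no
  'cat' -> no
  'fog' -> no
  'dog' -> no
Matching words: ['tin']
Count: 1

1


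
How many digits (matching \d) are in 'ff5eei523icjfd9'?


\d matches any digit 0-9.
Scanning 'ff5eei523icjfd9':
  pos 2: '5' -> DIGIT
  pos 6: '5' -> DIGIT
  pos 7: '2' -> DIGIT
  pos 8: '3' -> DIGIT
  pos 14: '9' -> DIGIT
Digits found: ['5', '5', '2', '3', '9']
Total: 5

5


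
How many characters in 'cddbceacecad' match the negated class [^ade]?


Negated class [^ade] matches any char NOT in {a, d, e}
Scanning 'cddbceacecad':
  pos 0: 'c' -> MATCH
  pos 1: 'd' -> no (excluded)
  pos 2: 'd' -> no (excluded)
  pos 3: 'b' -> MATCH
  pos 4: 'c' -> MATCH
  pos 5: 'e' -> no (excluded)
  pos 6: 'a' -> no (excluded)
  pos 7: 'c' -> MATCH
  pos 8: 'e' -> no (excluded)
  pos 9: 'c' -> MATCH
  pos 10: 'a' -> no (excluded)
  pos 11: 'd' -> no (excluded)
Total matches: 5

5


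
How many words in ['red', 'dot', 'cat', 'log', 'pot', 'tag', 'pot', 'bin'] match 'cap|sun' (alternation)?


Alternation 'cap|sun' matches either 'cap' or 'sun'.
Checking each word:
  'red' -> no
  'dot' -> no
  'cat' -> no
  'log' -> no
  'pot' -> no
  'tag' -> no
  'pot' -> no
  'bin' -> no
Matches: []
Count: 0

0


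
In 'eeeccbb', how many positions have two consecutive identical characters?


Looking for consecutive identical characters in 'eeeccbb':
  pos 0-1: 'e' vs 'e' -> MATCH ('ee')
  pos 1-2: 'e' vs 'e' -> MATCH ('ee')
  pos 2-3: 'e' vs 'c' -> different
  pos 3-4: 'c' vs 'c' -> MATCH ('cc')
  pos 4-5: 'c' vs 'b' -> different
  pos 5-6: 'b' vs 'b' -> MATCH ('bb')
Consecutive identical pairs: ['ee', 'ee', 'cc', 'bb']
Count: 4

4
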